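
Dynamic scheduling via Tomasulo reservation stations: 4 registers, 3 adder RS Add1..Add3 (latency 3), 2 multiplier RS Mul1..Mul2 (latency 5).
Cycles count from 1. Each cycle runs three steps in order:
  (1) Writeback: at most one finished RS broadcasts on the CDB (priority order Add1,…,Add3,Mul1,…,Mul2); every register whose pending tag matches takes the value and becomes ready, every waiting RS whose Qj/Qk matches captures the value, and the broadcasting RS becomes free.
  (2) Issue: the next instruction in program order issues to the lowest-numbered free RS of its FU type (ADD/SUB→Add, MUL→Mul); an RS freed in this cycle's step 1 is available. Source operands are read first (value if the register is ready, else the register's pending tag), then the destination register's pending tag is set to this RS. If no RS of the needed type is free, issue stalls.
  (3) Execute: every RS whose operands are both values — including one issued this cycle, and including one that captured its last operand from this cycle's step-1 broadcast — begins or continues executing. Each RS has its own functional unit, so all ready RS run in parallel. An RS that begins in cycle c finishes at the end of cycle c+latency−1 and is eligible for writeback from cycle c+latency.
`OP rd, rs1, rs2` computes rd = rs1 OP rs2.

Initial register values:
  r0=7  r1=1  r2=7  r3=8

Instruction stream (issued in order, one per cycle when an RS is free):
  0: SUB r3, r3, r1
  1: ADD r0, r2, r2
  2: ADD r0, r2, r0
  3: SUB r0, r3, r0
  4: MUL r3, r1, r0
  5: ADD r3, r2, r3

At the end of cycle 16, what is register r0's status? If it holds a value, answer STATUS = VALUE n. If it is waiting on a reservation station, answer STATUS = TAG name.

STATUS = VALUE -14

cycle 1: issue SUB r3<-Add1 // r0:7,r1:1,r2:7,r3:Add1
cycle 2: issue ADD r0<-Add2 // r0:Add2,r1:1,r2:7,r3:Add1
cycle 3: issue ADD r0<-Add3 // r0:Add3,r1:1,r2:7,r3:Add1
cycle 4: CDB Add1=7; issue SUB r0<-Add1 // r0:Add1,r1:1,r2:7,r3:7
cycle 5: CDB Add2=14; issue MUL r3<-Mul1 // r0:Add1,r1:1,r2:7,r3:Mul1
cycle 6: issue ADD r3<-Add2 // r0:Add1,r1:1,r2:7,r3:Add2
cycle 7: - // r0:Add1,r1:1,r2:7,r3:Add2
cycle 8: CDB Add3=21 // r0:Add1,r1:1,r2:7,r3:Add2
cycle 9: - // r0:Add1,r1:1,r2:7,r3:Add2
cycle 10: - // r0:Add1,r1:1,r2:7,r3:Add2
cycle 11: CDB Add1=-14 // r0:-14,r1:1,r2:7,r3:Add2
cycle 12: - // r0:-14,r1:1,r2:7,r3:Add2
cycle 13: - // r0:-14,r1:1,r2:7,r3:Add2
cycle 14: - // r0:-14,r1:1,r2:7,r3:Add2
cycle 15: - // r0:-14,r1:1,r2:7,r3:Add2
cycle 16: CDB Mul1=-14 // r0:-14,r1:1,r2:7,r3:Add2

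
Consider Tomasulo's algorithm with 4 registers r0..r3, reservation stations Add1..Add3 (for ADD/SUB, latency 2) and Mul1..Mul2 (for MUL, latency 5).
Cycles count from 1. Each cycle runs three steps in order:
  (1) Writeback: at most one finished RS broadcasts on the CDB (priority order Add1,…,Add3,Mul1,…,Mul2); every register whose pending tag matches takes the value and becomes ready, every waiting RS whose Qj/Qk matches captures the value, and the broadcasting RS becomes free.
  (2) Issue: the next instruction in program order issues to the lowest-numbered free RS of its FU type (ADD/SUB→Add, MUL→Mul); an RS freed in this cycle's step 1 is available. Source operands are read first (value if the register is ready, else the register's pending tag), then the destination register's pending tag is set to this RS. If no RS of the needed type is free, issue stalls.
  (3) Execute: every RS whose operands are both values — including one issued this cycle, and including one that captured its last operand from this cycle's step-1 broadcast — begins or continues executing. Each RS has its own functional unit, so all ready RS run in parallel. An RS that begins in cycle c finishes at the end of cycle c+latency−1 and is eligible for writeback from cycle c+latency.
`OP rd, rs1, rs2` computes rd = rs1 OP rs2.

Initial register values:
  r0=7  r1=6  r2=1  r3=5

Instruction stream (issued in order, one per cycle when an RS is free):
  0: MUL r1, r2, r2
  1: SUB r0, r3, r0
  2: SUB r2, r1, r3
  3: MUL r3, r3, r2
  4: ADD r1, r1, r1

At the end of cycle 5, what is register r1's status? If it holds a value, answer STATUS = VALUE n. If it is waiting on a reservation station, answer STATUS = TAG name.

STATUS = TAG Add1

cycle 1: issue MUL r1<-Mul1 // r0:7,r1:Mul1,r2:1,r3:5
cycle 2: issue SUB r0<-Add1 // r0:Add1,r1:Mul1,r2:1,r3:5
cycle 3: issue SUB r2<-Add2 // r0:Add1,r1:Mul1,r2:Add2,r3:5
cycle 4: CDB Add1=-2; issue MUL r3<-Mul2 // r0:-2,r1:Mul1,r2:Add2,r3:Mul2
cycle 5: issue ADD r1<-Add1 // r0:-2,r1:Add1,r2:Add2,r3:Mul2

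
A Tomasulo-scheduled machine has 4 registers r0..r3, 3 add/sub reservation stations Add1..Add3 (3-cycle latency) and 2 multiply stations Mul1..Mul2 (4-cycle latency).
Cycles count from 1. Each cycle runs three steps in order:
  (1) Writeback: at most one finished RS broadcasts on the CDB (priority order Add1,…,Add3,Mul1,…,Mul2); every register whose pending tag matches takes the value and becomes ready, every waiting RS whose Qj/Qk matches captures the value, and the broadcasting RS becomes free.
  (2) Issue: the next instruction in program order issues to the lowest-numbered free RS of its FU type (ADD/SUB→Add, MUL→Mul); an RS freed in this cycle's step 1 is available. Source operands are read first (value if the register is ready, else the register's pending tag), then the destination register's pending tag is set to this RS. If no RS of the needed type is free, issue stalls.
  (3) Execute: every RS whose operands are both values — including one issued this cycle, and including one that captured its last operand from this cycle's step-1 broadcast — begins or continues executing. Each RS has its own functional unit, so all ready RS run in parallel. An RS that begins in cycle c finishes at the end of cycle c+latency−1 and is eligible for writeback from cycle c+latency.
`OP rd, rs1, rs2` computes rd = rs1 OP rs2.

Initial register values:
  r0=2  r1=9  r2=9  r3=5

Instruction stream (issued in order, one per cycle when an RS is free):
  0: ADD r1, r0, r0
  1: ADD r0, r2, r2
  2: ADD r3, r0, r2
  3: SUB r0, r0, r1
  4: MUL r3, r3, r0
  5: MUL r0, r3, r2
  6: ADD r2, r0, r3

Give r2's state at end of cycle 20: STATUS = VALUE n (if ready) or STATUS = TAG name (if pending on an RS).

STATUS = VALUE 3780

c1: issue ADD r1<-Add1 | r0:2,r1:Add1,r2:9,r3:5
c2: issue ADD r0<-Add2 | r0:Add2,r1:Add1,r2:9,r3:5
c3: issue ADD r3<-Add3 | r0:Add2,r1:Add1,r2:9,r3:Add3
c4: CDB Add1=4; issue SUB r0<-Add1 | r0:Add1,r1:4,r2:9,r3:Add3
c5: CDB Add2=18; issue MUL r3<-Mul1 | r0:Add1,r1:4,r2:9,r3:Mul1
c6: issue MUL r0<-Mul2 | r0:Mul2,r1:4,r2:9,r3:Mul1
c7: issue ADD r2<-Add2 | r0:Mul2,r1:4,r2:Add2,r3:Mul1
c8: CDB Add1=14 | r0:Mul2,r1:4,r2:Add2,r3:Mul1
c9: CDB Add3=27 | r0:Mul2,r1:4,r2:Add2,r3:Mul1
c10: - | r0:Mul2,r1:4,r2:Add2,r3:Mul1
c11: - | r0:Mul2,r1:4,r2:Add2,r3:Mul1
c12: - | r0:Mul2,r1:4,r2:Add2,r3:Mul1
c13: CDB Mul1=378 | r0:Mul2,r1:4,r2:Add2,r3:378
c14: - | r0:Mul2,r1:4,r2:Add2,r3:378
c15: - | r0:Mul2,r1:4,r2:Add2,r3:378
c16: - | r0:Mul2,r1:4,r2:Add2,r3:378
c17: CDB Mul2=3402 | r0:3402,r1:4,r2:Add2,r3:378
c18: - | r0:3402,r1:4,r2:Add2,r3:378
c19: - | r0:3402,r1:4,r2:Add2,r3:378
c20: CDB Add2=3780 | r0:3402,r1:4,r2:3780,r3:378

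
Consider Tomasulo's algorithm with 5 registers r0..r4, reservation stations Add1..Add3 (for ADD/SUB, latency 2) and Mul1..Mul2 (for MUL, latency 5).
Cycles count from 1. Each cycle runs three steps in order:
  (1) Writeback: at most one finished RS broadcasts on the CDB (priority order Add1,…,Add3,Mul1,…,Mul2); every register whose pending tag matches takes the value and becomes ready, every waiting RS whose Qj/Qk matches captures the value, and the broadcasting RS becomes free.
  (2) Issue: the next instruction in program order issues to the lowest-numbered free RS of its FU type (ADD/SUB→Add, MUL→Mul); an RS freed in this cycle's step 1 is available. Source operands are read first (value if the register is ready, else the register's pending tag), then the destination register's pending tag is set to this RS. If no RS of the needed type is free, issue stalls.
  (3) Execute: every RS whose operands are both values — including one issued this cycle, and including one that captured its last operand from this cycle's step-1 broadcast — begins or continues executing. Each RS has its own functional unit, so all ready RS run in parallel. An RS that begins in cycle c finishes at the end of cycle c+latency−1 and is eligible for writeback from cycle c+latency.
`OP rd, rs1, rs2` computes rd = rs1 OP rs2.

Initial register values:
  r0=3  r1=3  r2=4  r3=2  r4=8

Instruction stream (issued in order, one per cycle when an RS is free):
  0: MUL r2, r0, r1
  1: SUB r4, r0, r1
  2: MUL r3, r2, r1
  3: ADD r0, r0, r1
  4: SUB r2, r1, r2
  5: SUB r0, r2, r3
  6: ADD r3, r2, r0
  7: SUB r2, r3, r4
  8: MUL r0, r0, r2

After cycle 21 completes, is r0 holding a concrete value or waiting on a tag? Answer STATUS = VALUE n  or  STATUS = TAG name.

cycle 1: issue MUL r2<-Mul1 // r0:3,r1:3,r2:Mul1,r3:2,r4:8
cycle 2: issue SUB r4<-Add1 // r0:3,r1:3,r2:Mul1,r3:2,r4:Add1
cycle 3: issue MUL r3<-Mul2 // r0:3,r1:3,r2:Mul1,r3:Mul2,r4:Add1
cycle 4: CDB Add1=0; issue ADD r0<-Add1 // r0:Add1,r1:3,r2:Mul1,r3:Mul2,r4:0
cycle 5: issue SUB r2<-Add2 // r0:Add1,r1:3,r2:Add2,r3:Mul2,r4:0
cycle 6: CDB Add1=6; issue SUB r0<-Add1 // r0:Add1,r1:3,r2:Add2,r3:Mul2,r4:0
cycle 7: CDB Mul1=9; issue ADD r3<-Add3 // r0:Add1,r1:3,r2:Add2,r3:Add3,r4:0
cycle 8: stall // r0:Add1,r1:3,r2:Add2,r3:Add3,r4:0
cycle 9: CDB Add2=-6; issue SUB r2<-Add2 // r0:Add1,r1:3,r2:Add2,r3:Add3,r4:0
cycle 10: issue MUL r0<-Mul1 // r0:Mul1,r1:3,r2:Add2,r3:Add3,r4:0
cycle 11: - // r0:Mul1,r1:3,r2:Add2,r3:Add3,r4:0
cycle 12: CDB Mul2=27 // r0:Mul1,r1:3,r2:Add2,r3:Add3,r4:0
cycle 13: - // r0:Mul1,r1:3,r2:Add2,r3:Add3,r4:0
cycle 14: CDB Add1=-33 // r0:Mul1,r1:3,r2:Add2,r3:Add3,r4:0
cycle 15: - // r0:Mul1,r1:3,r2:Add2,r3:Add3,r4:0
cycle 16: CDB Add3=-39 // r0:Mul1,r1:3,r2:Add2,r3:-39,r4:0
cycle 17: - // r0:Mul1,r1:3,r2:Add2,r3:-39,r4:0
cycle 18: CDB Add2=-39 // r0:Mul1,r1:3,r2:-39,r3:-39,r4:0
cycle 19: - // r0:Mul1,r1:3,r2:-39,r3:-39,r4:0
cycle 20: - // r0:Mul1,r1:3,r2:-39,r3:-39,r4:0
cycle 21: - // r0:Mul1,r1:3,r2:-39,r3:-39,r4:0

STATUS = TAG Mul1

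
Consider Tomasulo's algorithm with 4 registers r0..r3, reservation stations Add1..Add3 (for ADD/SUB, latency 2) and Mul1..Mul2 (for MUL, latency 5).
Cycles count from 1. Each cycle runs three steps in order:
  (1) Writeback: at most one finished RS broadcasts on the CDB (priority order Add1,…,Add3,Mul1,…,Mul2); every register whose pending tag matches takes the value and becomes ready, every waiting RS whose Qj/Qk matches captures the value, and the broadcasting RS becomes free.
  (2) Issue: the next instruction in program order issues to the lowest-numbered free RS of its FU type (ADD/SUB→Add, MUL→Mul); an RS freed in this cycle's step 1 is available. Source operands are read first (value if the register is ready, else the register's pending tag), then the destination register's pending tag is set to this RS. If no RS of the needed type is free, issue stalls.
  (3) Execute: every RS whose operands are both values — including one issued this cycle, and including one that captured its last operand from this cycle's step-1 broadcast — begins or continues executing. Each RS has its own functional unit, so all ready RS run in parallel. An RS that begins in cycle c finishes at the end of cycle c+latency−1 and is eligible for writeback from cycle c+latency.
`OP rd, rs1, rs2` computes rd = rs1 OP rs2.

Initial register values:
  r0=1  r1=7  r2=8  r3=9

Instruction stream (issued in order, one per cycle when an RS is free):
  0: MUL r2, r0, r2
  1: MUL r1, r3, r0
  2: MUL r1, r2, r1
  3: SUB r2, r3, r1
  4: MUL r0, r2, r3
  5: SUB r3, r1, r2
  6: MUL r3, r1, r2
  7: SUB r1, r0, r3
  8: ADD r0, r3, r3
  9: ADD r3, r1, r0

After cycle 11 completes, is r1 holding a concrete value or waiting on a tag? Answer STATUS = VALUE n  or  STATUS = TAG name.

cycle 1: issue MUL r2<-Mul1 // r0:1,r1:7,r2:Mul1,r3:9
cycle 2: issue MUL r1<-Mul2 // r0:1,r1:Mul2,r2:Mul1,r3:9
cycle 3: stall // r0:1,r1:Mul2,r2:Mul1,r3:9
cycle 4: stall // r0:1,r1:Mul2,r2:Mul1,r3:9
cycle 5: stall // r0:1,r1:Mul2,r2:Mul1,r3:9
cycle 6: CDB Mul1=8; issue MUL r1<-Mul1 // r0:1,r1:Mul1,r2:8,r3:9
cycle 7: CDB Mul2=9; issue SUB r2<-Add1 // r0:1,r1:Mul1,r2:Add1,r3:9
cycle 8: issue MUL r0<-Mul2 // r0:Mul2,r1:Mul1,r2:Add1,r3:9
cycle 9: issue SUB r3<-Add2 // r0:Mul2,r1:Mul1,r2:Add1,r3:Add2
cycle 10: stall // r0:Mul2,r1:Mul1,r2:Add1,r3:Add2
cycle 11: stall // r0:Mul2,r1:Mul1,r2:Add1,r3:Add2

STATUS = TAG Mul1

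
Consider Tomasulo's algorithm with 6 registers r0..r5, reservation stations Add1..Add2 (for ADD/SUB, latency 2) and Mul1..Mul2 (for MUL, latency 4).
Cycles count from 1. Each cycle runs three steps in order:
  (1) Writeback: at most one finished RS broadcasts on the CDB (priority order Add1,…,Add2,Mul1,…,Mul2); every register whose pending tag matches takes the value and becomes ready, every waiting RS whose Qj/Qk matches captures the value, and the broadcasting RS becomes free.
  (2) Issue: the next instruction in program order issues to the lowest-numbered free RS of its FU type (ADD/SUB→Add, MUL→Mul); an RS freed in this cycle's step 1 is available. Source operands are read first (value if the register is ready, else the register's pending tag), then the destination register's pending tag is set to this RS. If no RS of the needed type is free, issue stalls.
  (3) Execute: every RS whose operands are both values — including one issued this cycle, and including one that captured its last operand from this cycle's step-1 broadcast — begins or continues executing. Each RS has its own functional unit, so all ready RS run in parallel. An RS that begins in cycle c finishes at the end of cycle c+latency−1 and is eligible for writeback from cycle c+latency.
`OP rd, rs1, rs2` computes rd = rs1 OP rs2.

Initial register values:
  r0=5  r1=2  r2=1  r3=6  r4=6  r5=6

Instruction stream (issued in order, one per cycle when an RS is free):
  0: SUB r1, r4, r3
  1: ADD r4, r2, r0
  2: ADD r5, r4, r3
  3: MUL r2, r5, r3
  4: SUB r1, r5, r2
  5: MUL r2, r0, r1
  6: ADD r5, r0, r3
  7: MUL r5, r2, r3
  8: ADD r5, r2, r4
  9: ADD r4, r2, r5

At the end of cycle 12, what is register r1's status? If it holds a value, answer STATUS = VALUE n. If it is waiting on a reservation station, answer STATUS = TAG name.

  c1: issue SUB r1<-Add1  regs: r0:5,r1:Add1,r2:1,r3:6,r4:6,r5:6
  c2: issue ADD r4<-Add2  regs: r0:5,r1:Add1,r2:1,r3:6,r4:Add2,r5:6
  c3: CDB Add1=0; issue ADD r5<-Add1  regs: r0:5,r1:0,r2:1,r3:6,r4:Add2,r5:Add1
  c4: CDB Add2=6; issue MUL r2<-Mul1  regs: r0:5,r1:0,r2:Mul1,r3:6,r4:6,r5:Add1
  c5: issue SUB r1<-Add2  regs: r0:5,r1:Add2,r2:Mul1,r3:6,r4:6,r5:Add1
  c6: CDB Add1=12; issue MUL r2<-Mul2  regs: r0:5,r1:Add2,r2:Mul2,r3:6,r4:6,r5:12
  c7: issue ADD r5<-Add1  regs: r0:5,r1:Add2,r2:Mul2,r3:6,r4:6,r5:Add1
  c8: stall  regs: r0:5,r1:Add2,r2:Mul2,r3:6,r4:6,r5:Add1
  c9: CDB Add1=11; stall  regs: r0:5,r1:Add2,r2:Mul2,r3:6,r4:6,r5:11
  c10: CDB Mul1=72; issue MUL r5<-Mul1  regs: r0:5,r1:Add2,r2:Mul2,r3:6,r4:6,r5:Mul1
  c11: issue ADD r5<-Add1  regs: r0:5,r1:Add2,r2:Mul2,r3:6,r4:6,r5:Add1
  c12: CDB Add2=-60; issue ADD r4<-Add2  regs: r0:5,r1:-60,r2:Mul2,r3:6,r4:Add2,r5:Add1

STATUS = VALUE -60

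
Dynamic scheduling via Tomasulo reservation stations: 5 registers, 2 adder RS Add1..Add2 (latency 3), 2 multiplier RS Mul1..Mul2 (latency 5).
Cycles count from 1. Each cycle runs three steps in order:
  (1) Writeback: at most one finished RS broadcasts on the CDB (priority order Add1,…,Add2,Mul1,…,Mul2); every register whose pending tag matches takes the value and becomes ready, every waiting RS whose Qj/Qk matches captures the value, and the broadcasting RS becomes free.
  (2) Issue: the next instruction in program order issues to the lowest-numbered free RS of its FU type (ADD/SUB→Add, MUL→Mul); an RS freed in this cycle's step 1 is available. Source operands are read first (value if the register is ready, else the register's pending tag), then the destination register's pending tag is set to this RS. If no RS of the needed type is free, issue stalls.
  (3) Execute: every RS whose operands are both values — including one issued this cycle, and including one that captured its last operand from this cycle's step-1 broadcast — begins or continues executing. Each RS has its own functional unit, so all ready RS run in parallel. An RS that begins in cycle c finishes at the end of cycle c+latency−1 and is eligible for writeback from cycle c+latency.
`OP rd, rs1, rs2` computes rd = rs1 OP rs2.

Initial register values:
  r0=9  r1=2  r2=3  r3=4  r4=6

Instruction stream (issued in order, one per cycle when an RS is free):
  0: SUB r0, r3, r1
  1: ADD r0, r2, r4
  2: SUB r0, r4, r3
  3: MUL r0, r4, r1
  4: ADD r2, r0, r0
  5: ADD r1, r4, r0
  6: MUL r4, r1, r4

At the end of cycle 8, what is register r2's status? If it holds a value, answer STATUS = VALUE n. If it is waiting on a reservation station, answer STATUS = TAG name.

cycle 1: issue SUB r0<-Add1 // r0:Add1,r1:2,r2:3,r3:4,r4:6
cycle 2: issue ADD r0<-Add2 // r0:Add2,r1:2,r2:3,r3:4,r4:6
cycle 3: stall // r0:Add2,r1:2,r2:3,r3:4,r4:6
cycle 4: CDB Add1=2; issue SUB r0<-Add1 // r0:Add1,r1:2,r2:3,r3:4,r4:6
cycle 5: CDB Add2=9; issue MUL r0<-Mul1 // r0:Mul1,r1:2,r2:3,r3:4,r4:6
cycle 6: issue ADD r2<-Add2 // r0:Mul1,r1:2,r2:Add2,r3:4,r4:6
cycle 7: CDB Add1=2; issue ADD r1<-Add1 // r0:Mul1,r1:Add1,r2:Add2,r3:4,r4:6
cycle 8: issue MUL r4<-Mul2 // r0:Mul1,r1:Add1,r2:Add2,r3:4,r4:Mul2

STATUS = TAG Add2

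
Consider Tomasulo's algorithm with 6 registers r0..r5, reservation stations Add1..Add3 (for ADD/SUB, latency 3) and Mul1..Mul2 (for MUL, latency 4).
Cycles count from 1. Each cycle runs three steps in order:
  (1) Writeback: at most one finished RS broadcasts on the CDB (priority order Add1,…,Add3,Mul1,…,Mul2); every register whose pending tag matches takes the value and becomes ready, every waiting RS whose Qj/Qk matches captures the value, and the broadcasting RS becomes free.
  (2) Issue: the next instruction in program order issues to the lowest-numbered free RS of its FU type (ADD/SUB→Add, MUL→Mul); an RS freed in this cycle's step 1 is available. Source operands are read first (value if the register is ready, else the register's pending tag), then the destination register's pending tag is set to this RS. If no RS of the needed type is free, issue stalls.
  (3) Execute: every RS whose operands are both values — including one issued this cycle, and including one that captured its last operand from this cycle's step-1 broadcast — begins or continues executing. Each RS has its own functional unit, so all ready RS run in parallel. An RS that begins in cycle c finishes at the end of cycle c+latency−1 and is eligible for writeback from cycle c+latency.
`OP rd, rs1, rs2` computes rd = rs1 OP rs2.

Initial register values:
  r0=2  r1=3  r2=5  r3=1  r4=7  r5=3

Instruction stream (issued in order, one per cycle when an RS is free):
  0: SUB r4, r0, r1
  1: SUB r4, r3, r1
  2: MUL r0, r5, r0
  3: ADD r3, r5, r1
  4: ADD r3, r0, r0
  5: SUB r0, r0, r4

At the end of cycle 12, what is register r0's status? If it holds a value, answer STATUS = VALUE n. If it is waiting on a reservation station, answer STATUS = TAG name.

STATUS = VALUE 8

c1: issue SUB r4<-Add1 | r0:2,r1:3,r2:5,r3:1,r4:Add1,r5:3
c2: issue SUB r4<-Add2 | r0:2,r1:3,r2:5,r3:1,r4:Add2,r5:3
c3: issue MUL r0<-Mul1 | r0:Mul1,r1:3,r2:5,r3:1,r4:Add2,r5:3
c4: CDB Add1=-1; issue ADD r3<-Add1 | r0:Mul1,r1:3,r2:5,r3:Add1,r4:Add2,r5:3
c5: CDB Add2=-2; issue ADD r3<-Add2 | r0:Mul1,r1:3,r2:5,r3:Add2,r4:-2,r5:3
c6: issue SUB r0<-Add3 | r0:Add3,r1:3,r2:5,r3:Add2,r4:-2,r5:3
c7: CDB Add1=6 | r0:Add3,r1:3,r2:5,r3:Add2,r4:-2,r5:3
c8: CDB Mul1=6 | r0:Add3,r1:3,r2:5,r3:Add2,r4:-2,r5:3
c9: - | r0:Add3,r1:3,r2:5,r3:Add2,r4:-2,r5:3
c10: - | r0:Add3,r1:3,r2:5,r3:Add2,r4:-2,r5:3
c11: CDB Add2=12 | r0:Add3,r1:3,r2:5,r3:12,r4:-2,r5:3
c12: CDB Add3=8 | r0:8,r1:3,r2:5,r3:12,r4:-2,r5:3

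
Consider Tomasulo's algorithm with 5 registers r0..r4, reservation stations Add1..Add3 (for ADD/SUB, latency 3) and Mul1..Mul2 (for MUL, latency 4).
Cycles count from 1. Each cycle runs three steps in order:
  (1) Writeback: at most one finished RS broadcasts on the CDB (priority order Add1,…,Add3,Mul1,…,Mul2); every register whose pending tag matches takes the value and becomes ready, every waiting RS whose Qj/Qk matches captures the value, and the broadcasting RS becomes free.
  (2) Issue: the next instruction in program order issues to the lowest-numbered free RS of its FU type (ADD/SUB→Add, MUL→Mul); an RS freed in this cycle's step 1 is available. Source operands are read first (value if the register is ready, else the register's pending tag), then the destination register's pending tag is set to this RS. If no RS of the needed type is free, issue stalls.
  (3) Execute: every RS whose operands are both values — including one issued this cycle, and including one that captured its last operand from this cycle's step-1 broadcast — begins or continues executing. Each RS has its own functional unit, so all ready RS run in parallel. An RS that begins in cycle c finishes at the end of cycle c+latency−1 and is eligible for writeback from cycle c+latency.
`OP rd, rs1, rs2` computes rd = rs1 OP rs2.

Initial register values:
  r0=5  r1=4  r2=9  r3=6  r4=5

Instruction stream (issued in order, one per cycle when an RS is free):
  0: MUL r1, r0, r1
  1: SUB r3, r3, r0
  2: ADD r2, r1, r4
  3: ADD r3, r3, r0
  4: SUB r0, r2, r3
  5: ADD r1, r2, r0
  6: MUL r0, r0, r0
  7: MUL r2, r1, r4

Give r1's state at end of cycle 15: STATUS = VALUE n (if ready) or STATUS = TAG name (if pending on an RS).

cycle 1: issue MUL r1<-Mul1 // r0:5,r1:Mul1,r2:9,r3:6,r4:5
cycle 2: issue SUB r3<-Add1 // r0:5,r1:Mul1,r2:9,r3:Add1,r4:5
cycle 3: issue ADD r2<-Add2 // r0:5,r1:Mul1,r2:Add2,r3:Add1,r4:5
cycle 4: issue ADD r3<-Add3 // r0:5,r1:Mul1,r2:Add2,r3:Add3,r4:5
cycle 5: CDB Add1=1; issue SUB r0<-Add1 // r0:Add1,r1:Mul1,r2:Add2,r3:Add3,r4:5
cycle 6: CDB Mul1=20; stall // r0:Add1,r1:20,r2:Add2,r3:Add3,r4:5
cycle 7: stall // r0:Add1,r1:20,r2:Add2,r3:Add3,r4:5
cycle 8: CDB Add3=6; issue ADD r1<-Add3 // r0:Add1,r1:Add3,r2:Add2,r3:6,r4:5
cycle 9: CDB Add2=25; issue MUL r0<-Mul1 // r0:Mul1,r1:Add3,r2:25,r3:6,r4:5
cycle 10: issue MUL r2<-Mul2 // r0:Mul1,r1:Add3,r2:Mul2,r3:6,r4:5
cycle 11: - // r0:Mul1,r1:Add3,r2:Mul2,r3:6,r4:5
cycle 12: CDB Add1=19 // r0:Mul1,r1:Add3,r2:Mul2,r3:6,r4:5
cycle 13: - // r0:Mul1,r1:Add3,r2:Mul2,r3:6,r4:5
cycle 14: - // r0:Mul1,r1:Add3,r2:Mul2,r3:6,r4:5
cycle 15: CDB Add3=44 // r0:Mul1,r1:44,r2:Mul2,r3:6,r4:5

STATUS = VALUE 44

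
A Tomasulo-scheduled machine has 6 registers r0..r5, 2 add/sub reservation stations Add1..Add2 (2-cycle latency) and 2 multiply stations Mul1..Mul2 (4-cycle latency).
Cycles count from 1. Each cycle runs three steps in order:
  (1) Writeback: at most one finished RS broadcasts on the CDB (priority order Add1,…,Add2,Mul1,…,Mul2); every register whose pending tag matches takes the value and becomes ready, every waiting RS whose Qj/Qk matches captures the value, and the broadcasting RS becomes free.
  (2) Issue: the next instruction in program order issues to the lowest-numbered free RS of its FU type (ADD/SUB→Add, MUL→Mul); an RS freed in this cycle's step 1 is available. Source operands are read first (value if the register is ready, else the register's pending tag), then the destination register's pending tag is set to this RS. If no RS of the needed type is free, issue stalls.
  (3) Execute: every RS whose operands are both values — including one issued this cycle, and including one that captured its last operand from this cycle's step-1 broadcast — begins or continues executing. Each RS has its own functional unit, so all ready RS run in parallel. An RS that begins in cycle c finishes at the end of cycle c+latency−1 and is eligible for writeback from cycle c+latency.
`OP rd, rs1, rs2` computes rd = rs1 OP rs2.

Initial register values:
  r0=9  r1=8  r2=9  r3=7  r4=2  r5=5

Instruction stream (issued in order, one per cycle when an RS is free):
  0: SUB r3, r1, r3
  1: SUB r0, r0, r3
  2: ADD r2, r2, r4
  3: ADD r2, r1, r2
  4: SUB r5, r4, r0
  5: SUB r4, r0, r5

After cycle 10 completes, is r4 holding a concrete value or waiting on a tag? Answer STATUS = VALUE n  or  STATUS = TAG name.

  c1: issue SUB r3<-Add1  regs: r0:9,r1:8,r2:9,r3:Add1,r4:2,r5:5
  c2: issue SUB r0<-Add2  regs: r0:Add2,r1:8,r2:9,r3:Add1,r4:2,r5:5
  c3: CDB Add1=1; issue ADD r2<-Add1  regs: r0:Add2,r1:8,r2:Add1,r3:1,r4:2,r5:5
  c4: stall  regs: r0:Add2,r1:8,r2:Add1,r3:1,r4:2,r5:5
  c5: CDB Add1=11; issue ADD r2<-Add1  regs: r0:Add2,r1:8,r2:Add1,r3:1,r4:2,r5:5
  c6: CDB Add2=8; issue SUB r5<-Add2  regs: r0:8,r1:8,r2:Add1,r3:1,r4:2,r5:Add2
  c7: CDB Add1=19; issue SUB r4<-Add1  regs: r0:8,r1:8,r2:19,r3:1,r4:Add1,r5:Add2
  c8: CDB Add2=-6  regs: r0:8,r1:8,r2:19,r3:1,r4:Add1,r5:-6
  c9: -  regs: r0:8,r1:8,r2:19,r3:1,r4:Add1,r5:-6
  c10: CDB Add1=14  regs: r0:8,r1:8,r2:19,r3:1,r4:14,r5:-6

STATUS = VALUE 14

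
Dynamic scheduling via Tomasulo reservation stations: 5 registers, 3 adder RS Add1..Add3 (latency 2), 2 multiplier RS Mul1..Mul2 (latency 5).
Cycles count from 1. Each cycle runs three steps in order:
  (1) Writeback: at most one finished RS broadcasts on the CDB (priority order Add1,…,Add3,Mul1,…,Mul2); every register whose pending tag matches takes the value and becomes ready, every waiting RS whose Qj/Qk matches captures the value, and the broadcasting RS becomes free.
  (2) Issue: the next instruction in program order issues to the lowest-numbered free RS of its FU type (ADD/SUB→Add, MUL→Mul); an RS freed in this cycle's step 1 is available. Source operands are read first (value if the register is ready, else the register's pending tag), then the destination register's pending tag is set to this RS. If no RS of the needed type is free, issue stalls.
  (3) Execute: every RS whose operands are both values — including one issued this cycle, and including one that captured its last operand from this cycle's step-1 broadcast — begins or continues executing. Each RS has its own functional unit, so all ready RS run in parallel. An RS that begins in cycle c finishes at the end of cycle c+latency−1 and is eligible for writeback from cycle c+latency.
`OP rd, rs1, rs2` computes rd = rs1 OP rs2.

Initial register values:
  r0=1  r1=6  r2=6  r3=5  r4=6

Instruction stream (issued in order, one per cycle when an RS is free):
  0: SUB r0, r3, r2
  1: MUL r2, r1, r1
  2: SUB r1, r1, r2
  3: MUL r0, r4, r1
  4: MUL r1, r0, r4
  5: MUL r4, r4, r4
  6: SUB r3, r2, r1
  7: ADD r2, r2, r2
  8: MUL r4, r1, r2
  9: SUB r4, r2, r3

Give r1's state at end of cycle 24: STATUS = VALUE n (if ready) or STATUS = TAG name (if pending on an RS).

STATUS = VALUE -1080

  c1: issue SUB r0<-Add1  regs: r0:Add1,r1:6,r2:6,r3:5,r4:6
  c2: issue MUL r2<-Mul1  regs: r0:Add1,r1:6,r2:Mul1,r3:5,r4:6
  c3: CDB Add1=-1; issue SUB r1<-Add1  regs: r0:-1,r1:Add1,r2:Mul1,r3:5,r4:6
  c4: issue MUL r0<-Mul2  regs: r0:Mul2,r1:Add1,r2:Mul1,r3:5,r4:6
  c5: stall  regs: r0:Mul2,r1:Add1,r2:Mul1,r3:5,r4:6
  c6: stall  regs: r0:Mul2,r1:Add1,r2:Mul1,r3:5,r4:6
  c7: CDB Mul1=36; issue MUL r1<-Mul1  regs: r0:Mul2,r1:Mul1,r2:36,r3:5,r4:6
  c8: stall  regs: r0:Mul2,r1:Mul1,r2:36,r3:5,r4:6
  c9: CDB Add1=-30; stall  regs: r0:Mul2,r1:Mul1,r2:36,r3:5,r4:6
  c10: stall  regs: r0:Mul2,r1:Mul1,r2:36,r3:5,r4:6
  c11: stall  regs: r0:Mul2,r1:Mul1,r2:36,r3:5,r4:6
  c12: stall  regs: r0:Mul2,r1:Mul1,r2:36,r3:5,r4:6
  c13: stall  regs: r0:Mul2,r1:Mul1,r2:36,r3:5,r4:6
  c14: CDB Mul2=-180; issue MUL r4<-Mul2  regs: r0:-180,r1:Mul1,r2:36,r3:5,r4:Mul2
  c15: issue SUB r3<-Add1  regs: r0:-180,r1:Mul1,r2:36,r3:Add1,r4:Mul2
  c16: issue ADD r2<-Add2  regs: r0:-180,r1:Mul1,r2:Add2,r3:Add1,r4:Mul2
  c17: stall  regs: r0:-180,r1:Mul1,r2:Add2,r3:Add1,r4:Mul2
  c18: CDB Add2=72; stall  regs: r0:-180,r1:Mul1,r2:72,r3:Add1,r4:Mul2
  c19: CDB Mul1=-1080; issue MUL r4<-Mul1  regs: r0:-180,r1:-1080,r2:72,r3:Add1,r4:Mul1
  c20: CDB Mul2=36; issue SUB r4<-Add2  regs: r0:-180,r1:-1080,r2:72,r3:Add1,r4:Add2
  c21: CDB Add1=1116  regs: r0:-180,r1:-1080,r2:72,r3:1116,r4:Add2
  c22: -  regs: r0:-180,r1:-1080,r2:72,r3:1116,r4:Add2
  c23: CDB Add2=-1044  regs: r0:-180,r1:-1080,r2:72,r3:1116,r4:-1044
  c24: CDB Mul1=-77760  regs: r0:-180,r1:-1080,r2:72,r3:1116,r4:-1044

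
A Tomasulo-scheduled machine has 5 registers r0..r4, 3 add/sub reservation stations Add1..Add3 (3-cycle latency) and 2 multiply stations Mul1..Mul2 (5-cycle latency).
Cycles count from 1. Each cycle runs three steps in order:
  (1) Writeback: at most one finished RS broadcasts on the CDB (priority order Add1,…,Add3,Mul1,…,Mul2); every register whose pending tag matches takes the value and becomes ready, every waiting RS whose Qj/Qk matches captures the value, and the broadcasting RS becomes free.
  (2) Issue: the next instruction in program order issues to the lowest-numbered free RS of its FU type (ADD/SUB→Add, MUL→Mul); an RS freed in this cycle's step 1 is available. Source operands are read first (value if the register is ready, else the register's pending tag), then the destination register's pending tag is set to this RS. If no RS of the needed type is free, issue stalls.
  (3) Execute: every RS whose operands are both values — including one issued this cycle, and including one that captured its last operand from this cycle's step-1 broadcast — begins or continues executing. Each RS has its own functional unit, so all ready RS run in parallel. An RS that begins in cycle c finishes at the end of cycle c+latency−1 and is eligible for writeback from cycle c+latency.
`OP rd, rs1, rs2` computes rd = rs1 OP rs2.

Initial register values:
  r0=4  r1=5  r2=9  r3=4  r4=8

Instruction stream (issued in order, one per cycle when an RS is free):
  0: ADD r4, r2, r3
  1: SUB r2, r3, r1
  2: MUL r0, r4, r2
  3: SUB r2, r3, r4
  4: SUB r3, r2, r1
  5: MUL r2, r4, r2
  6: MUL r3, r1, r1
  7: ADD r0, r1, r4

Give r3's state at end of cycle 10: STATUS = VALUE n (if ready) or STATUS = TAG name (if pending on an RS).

STATUS = VALUE -14

cycle 1: issue ADD r4<-Add1 // r0:4,r1:5,r2:9,r3:4,r4:Add1
cycle 2: issue SUB r2<-Add2 // r0:4,r1:5,r2:Add2,r3:4,r4:Add1
cycle 3: issue MUL r0<-Mul1 // r0:Mul1,r1:5,r2:Add2,r3:4,r4:Add1
cycle 4: CDB Add1=13; issue SUB r2<-Add1 // r0:Mul1,r1:5,r2:Add1,r3:4,r4:13
cycle 5: CDB Add2=-1; issue SUB r3<-Add2 // r0:Mul1,r1:5,r2:Add1,r3:Add2,r4:13
cycle 6: issue MUL r2<-Mul2 // r0:Mul1,r1:5,r2:Mul2,r3:Add2,r4:13
cycle 7: CDB Add1=-9; stall // r0:Mul1,r1:5,r2:Mul2,r3:Add2,r4:13
cycle 8: stall // r0:Mul1,r1:5,r2:Mul2,r3:Add2,r4:13
cycle 9: stall // r0:Mul1,r1:5,r2:Mul2,r3:Add2,r4:13
cycle 10: CDB Add2=-14; stall // r0:Mul1,r1:5,r2:Mul2,r3:-14,r4:13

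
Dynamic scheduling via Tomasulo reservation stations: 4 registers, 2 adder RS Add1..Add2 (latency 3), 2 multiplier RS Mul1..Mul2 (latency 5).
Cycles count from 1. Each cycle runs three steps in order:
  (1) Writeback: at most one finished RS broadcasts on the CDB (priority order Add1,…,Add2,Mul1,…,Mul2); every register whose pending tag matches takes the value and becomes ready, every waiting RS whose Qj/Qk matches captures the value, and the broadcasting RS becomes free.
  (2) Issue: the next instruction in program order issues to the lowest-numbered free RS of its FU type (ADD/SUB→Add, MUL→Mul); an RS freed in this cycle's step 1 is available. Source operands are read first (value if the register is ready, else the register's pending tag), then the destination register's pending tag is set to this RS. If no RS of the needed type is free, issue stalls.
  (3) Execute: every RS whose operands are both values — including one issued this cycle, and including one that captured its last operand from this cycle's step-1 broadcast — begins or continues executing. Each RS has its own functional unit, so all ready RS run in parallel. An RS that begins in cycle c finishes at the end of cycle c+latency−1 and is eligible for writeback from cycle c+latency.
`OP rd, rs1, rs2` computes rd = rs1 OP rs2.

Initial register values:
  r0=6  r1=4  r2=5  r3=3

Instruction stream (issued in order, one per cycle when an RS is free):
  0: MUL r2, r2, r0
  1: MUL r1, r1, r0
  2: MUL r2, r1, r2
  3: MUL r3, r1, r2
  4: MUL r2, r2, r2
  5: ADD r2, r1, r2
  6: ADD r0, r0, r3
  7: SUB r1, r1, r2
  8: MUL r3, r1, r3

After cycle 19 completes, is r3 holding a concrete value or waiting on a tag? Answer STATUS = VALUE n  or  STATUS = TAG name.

cycle 1: issue MUL r2<-Mul1 // r0:6,r1:4,r2:Mul1,r3:3
cycle 2: issue MUL r1<-Mul2 // r0:6,r1:Mul2,r2:Mul1,r3:3
cycle 3: stall // r0:6,r1:Mul2,r2:Mul1,r3:3
cycle 4: stall // r0:6,r1:Mul2,r2:Mul1,r3:3
cycle 5: stall // r0:6,r1:Mul2,r2:Mul1,r3:3
cycle 6: CDB Mul1=30; issue MUL r2<-Mul1 // r0:6,r1:Mul2,r2:Mul1,r3:3
cycle 7: CDB Mul2=24; issue MUL r3<-Mul2 // r0:6,r1:24,r2:Mul1,r3:Mul2
cycle 8: stall // r0:6,r1:24,r2:Mul1,r3:Mul2
cycle 9: stall // r0:6,r1:24,r2:Mul1,r3:Mul2
cycle 10: stall // r0:6,r1:24,r2:Mul1,r3:Mul2
cycle 11: stall // r0:6,r1:24,r2:Mul1,r3:Mul2
cycle 12: CDB Mul1=720; issue MUL r2<-Mul1 // r0:6,r1:24,r2:Mul1,r3:Mul2
cycle 13: issue ADD r2<-Add1 // r0:6,r1:24,r2:Add1,r3:Mul2
cycle 14: issue ADD r0<-Add2 // r0:Add2,r1:24,r2:Add1,r3:Mul2
cycle 15: stall // r0:Add2,r1:24,r2:Add1,r3:Mul2
cycle 16: stall // r0:Add2,r1:24,r2:Add1,r3:Mul2
cycle 17: CDB Mul1=518400; stall // r0:Add2,r1:24,r2:Add1,r3:Mul2
cycle 18: CDB Mul2=17280; stall // r0:Add2,r1:24,r2:Add1,r3:17280
cycle 19: stall // r0:Add2,r1:24,r2:Add1,r3:17280

STATUS = VALUE 17280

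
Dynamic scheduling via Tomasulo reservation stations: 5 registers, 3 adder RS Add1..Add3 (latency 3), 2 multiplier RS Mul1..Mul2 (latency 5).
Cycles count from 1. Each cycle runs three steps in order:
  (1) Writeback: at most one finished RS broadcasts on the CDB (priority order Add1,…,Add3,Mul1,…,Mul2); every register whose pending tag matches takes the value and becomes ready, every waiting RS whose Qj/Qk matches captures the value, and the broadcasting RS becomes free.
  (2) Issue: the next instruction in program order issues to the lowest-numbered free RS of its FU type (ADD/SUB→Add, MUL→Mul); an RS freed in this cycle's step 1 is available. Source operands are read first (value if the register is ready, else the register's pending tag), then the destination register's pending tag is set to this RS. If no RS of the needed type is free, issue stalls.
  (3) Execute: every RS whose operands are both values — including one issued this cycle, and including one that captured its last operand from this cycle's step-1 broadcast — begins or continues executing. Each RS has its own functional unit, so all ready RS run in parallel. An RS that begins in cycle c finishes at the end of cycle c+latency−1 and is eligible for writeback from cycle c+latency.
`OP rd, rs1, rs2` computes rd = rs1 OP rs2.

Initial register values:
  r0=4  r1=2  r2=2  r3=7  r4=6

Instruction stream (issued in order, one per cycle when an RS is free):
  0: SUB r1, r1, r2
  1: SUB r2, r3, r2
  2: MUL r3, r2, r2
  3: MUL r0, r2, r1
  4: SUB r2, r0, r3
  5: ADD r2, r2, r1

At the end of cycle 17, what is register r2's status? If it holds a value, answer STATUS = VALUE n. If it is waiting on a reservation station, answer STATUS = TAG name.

STATUS = VALUE -25

  c1: issue SUB r1<-Add1  regs: r0:4,r1:Add1,r2:2,r3:7,r4:6
  c2: issue SUB r2<-Add2  regs: r0:4,r1:Add1,r2:Add2,r3:7,r4:6
  c3: issue MUL r3<-Mul1  regs: r0:4,r1:Add1,r2:Add2,r3:Mul1,r4:6
  c4: CDB Add1=0; issue MUL r0<-Mul2  regs: r0:Mul2,r1:0,r2:Add2,r3:Mul1,r4:6
  c5: CDB Add2=5; issue SUB r2<-Add1  regs: r0:Mul2,r1:0,r2:Add1,r3:Mul1,r4:6
  c6: issue ADD r2<-Add2  regs: r0:Mul2,r1:0,r2:Add2,r3:Mul1,r4:6
  c7: -  regs: r0:Mul2,r1:0,r2:Add2,r3:Mul1,r4:6
  c8: -  regs: r0:Mul2,r1:0,r2:Add2,r3:Mul1,r4:6
  c9: -  regs: r0:Mul2,r1:0,r2:Add2,r3:Mul1,r4:6
  c10: CDB Mul1=25  regs: r0:Mul2,r1:0,r2:Add2,r3:25,r4:6
  c11: CDB Mul2=0  regs: r0:0,r1:0,r2:Add2,r3:25,r4:6
  c12: -  regs: r0:0,r1:0,r2:Add2,r3:25,r4:6
  c13: -  regs: r0:0,r1:0,r2:Add2,r3:25,r4:6
  c14: CDB Add1=-25  regs: r0:0,r1:0,r2:Add2,r3:25,r4:6
  c15: -  regs: r0:0,r1:0,r2:Add2,r3:25,r4:6
  c16: -  regs: r0:0,r1:0,r2:Add2,r3:25,r4:6
  c17: CDB Add2=-25  regs: r0:0,r1:0,r2:-25,r3:25,r4:6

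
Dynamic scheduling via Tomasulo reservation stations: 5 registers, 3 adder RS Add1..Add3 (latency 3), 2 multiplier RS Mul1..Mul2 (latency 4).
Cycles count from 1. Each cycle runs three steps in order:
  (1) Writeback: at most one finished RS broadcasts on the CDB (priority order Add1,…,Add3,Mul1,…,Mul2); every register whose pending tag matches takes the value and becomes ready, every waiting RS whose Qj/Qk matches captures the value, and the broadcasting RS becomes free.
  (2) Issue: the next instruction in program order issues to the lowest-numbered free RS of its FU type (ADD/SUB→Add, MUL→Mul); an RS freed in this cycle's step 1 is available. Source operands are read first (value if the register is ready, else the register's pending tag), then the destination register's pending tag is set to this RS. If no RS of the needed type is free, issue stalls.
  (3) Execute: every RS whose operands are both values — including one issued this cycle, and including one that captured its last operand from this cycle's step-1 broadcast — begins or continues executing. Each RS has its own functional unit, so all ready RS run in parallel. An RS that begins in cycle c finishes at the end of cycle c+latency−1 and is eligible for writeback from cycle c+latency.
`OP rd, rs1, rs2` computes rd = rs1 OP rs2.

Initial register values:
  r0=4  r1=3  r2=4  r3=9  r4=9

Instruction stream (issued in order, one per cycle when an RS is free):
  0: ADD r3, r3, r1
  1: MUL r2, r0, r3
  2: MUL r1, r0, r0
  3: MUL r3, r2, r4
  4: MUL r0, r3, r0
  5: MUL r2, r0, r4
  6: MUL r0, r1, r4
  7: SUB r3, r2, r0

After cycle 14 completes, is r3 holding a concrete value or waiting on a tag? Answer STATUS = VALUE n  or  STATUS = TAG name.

  c1: issue ADD r3<-Add1  regs: r0:4,r1:3,r2:4,r3:Add1,r4:9
  c2: issue MUL r2<-Mul1  regs: r0:4,r1:3,r2:Mul1,r3:Add1,r4:9
  c3: issue MUL r1<-Mul2  regs: r0:4,r1:Mul2,r2:Mul1,r3:Add1,r4:9
  c4: CDB Add1=12; stall  regs: r0:4,r1:Mul2,r2:Mul1,r3:12,r4:9
  c5: stall  regs: r0:4,r1:Mul2,r2:Mul1,r3:12,r4:9
  c6: stall  regs: r0:4,r1:Mul2,r2:Mul1,r3:12,r4:9
  c7: CDB Mul2=16; issue MUL r3<-Mul2  regs: r0:4,r1:16,r2:Mul1,r3:Mul2,r4:9
  c8: CDB Mul1=48; issue MUL r0<-Mul1  regs: r0:Mul1,r1:16,r2:48,r3:Mul2,r4:9
  c9: stall  regs: r0:Mul1,r1:16,r2:48,r3:Mul2,r4:9
  c10: stall  regs: r0:Mul1,r1:16,r2:48,r3:Mul2,r4:9
  c11: stall  regs: r0:Mul1,r1:16,r2:48,r3:Mul2,r4:9
  c12: CDB Mul2=432; issue MUL r2<-Mul2  regs: r0:Mul1,r1:16,r2:Mul2,r3:432,r4:9
  c13: stall  regs: r0:Mul1,r1:16,r2:Mul2,r3:432,r4:9
  c14: stall  regs: r0:Mul1,r1:16,r2:Mul2,r3:432,r4:9

STATUS = VALUE 432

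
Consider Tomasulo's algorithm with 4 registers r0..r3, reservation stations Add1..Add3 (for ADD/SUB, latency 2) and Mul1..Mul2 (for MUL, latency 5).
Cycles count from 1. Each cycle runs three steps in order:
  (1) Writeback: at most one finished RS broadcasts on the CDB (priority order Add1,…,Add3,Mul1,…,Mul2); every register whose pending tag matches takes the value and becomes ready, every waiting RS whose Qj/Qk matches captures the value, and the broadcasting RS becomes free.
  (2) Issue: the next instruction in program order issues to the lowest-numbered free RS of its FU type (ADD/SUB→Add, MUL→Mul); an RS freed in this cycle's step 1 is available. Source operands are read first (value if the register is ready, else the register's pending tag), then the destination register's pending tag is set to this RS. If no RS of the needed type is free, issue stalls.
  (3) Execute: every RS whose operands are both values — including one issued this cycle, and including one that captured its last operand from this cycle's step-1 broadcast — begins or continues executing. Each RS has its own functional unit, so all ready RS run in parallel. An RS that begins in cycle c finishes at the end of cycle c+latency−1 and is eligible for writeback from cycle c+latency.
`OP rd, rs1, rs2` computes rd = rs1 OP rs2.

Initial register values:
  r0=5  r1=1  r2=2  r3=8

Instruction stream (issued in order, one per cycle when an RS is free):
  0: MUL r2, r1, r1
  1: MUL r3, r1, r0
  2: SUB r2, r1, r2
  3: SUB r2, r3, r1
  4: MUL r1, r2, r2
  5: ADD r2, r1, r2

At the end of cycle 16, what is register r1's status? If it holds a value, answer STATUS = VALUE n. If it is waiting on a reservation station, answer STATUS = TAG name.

STATUS = VALUE 16

  c1: issue MUL r2<-Mul1  regs: r0:5,r1:1,r2:Mul1,r3:8
  c2: issue MUL r3<-Mul2  regs: r0:5,r1:1,r2:Mul1,r3:Mul2
  c3: issue SUB r2<-Add1  regs: r0:5,r1:1,r2:Add1,r3:Mul2
  c4: issue SUB r2<-Add2  regs: r0:5,r1:1,r2:Add2,r3:Mul2
  c5: stall  regs: r0:5,r1:1,r2:Add2,r3:Mul2
  c6: CDB Mul1=1; issue MUL r1<-Mul1  regs: r0:5,r1:Mul1,r2:Add2,r3:Mul2
  c7: CDB Mul2=5; issue ADD r2<-Add3  regs: r0:5,r1:Mul1,r2:Add3,r3:5
  c8: CDB Add1=0  regs: r0:5,r1:Mul1,r2:Add3,r3:5
  c9: CDB Add2=4  regs: r0:5,r1:Mul1,r2:Add3,r3:5
  c10: -  regs: r0:5,r1:Mul1,r2:Add3,r3:5
  c11: -  regs: r0:5,r1:Mul1,r2:Add3,r3:5
  c12: -  regs: r0:5,r1:Mul1,r2:Add3,r3:5
  c13: -  regs: r0:5,r1:Mul1,r2:Add3,r3:5
  c14: CDB Mul1=16  regs: r0:5,r1:16,r2:Add3,r3:5
  c15: -  regs: r0:5,r1:16,r2:Add3,r3:5
  c16: CDB Add3=20  regs: r0:5,r1:16,r2:20,r3:5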